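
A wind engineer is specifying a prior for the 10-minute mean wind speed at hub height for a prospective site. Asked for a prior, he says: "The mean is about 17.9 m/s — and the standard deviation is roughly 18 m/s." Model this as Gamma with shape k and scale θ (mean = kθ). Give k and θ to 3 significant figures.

k ≈ 0.989, θ ≈ 18.1

For Gamma(k, scale θ): mean = kθ, variance = kθ², so CV = 1/√k.
CV = SD/mean = 18/17.9 = 1.006, hence k = 1/CV² = 0.989.
Then θ = mean/k = 17.9/0.989 = 18.1.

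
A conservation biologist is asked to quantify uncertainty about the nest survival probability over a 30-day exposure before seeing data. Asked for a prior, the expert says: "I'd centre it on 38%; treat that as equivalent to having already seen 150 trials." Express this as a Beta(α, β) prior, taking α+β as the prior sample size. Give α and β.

Under the effective-sample-size interpretation, Beta(α, β) has prior mean α/(α+β) and prior sample size α+β.
So α+β = 150 and α/(α+β) = 0.38, giving α = 0.38·150 = 57 and β = 150 − 57 = 93.

α = 57, β = 93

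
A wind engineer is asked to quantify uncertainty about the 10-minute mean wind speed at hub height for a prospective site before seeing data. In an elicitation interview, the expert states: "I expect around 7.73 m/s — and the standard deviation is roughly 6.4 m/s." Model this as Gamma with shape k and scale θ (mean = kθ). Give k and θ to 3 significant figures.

k ≈ 1.46, θ ≈ 5.3

For Gamma(k, scale θ): mean = kθ, variance = kθ², so CV = 1/√k.
CV = SD/mean = 6.4/7.73 = 0.8279, hence k = 1/CV² = 1.46.
Then θ = mean/k = 7.73/1.46 = 5.3.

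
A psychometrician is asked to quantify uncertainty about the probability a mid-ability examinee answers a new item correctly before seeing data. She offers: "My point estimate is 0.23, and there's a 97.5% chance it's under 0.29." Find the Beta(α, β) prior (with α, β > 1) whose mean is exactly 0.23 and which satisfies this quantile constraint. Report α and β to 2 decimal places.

With mean 0.23 fixed, write α = 0.23s, β = 0.77s where s = α+β.
Need P(θ < 0.29) = 0.975 under Beta(0.23s, 0.77s). Normal approximation: (q−m)/√(m(1−m)/s) ≈ z_{0.975} = 1.96, so s ≈ 0.23·0.77·(1.96)²/(0.29−0.23)² = 189.0.
At s = 189.0: P(θ<0.29) ≈ 0.970. Adjusting to match 0.975 gives s ≈ 204.09.
So α = 0.23·204.09 ≈ 46.94, β = 0.77·204.09 ≈ 157.15.

α ≈ 46.94, β ≈ 157.15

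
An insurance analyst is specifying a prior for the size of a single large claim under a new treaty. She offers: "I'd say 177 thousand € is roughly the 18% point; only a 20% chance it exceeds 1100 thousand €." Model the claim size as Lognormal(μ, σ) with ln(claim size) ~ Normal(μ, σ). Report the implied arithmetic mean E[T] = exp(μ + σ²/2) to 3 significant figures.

E[T] ≈ 787 thousand €

If T ~ Lognormal(μ,σ) then ln T ~ Normal(μ,σ), so the p-quantile of ln T is μ + z_p·σ.
ln(177) = 5.176 and ln(1100) = 7.003; z_{0.18} = -0.9154, z_{0.8} = 0.8416.
σ = (7.003 − 5.176)/(0.8416 − (-0.9154)) = 1.040.
μ = 5.176 − (-0.9154)·1.040 = 6.128.
E[T] = exp(μ + σ²/2) = exp(6.128 + 0.5406) = 787 thousand €.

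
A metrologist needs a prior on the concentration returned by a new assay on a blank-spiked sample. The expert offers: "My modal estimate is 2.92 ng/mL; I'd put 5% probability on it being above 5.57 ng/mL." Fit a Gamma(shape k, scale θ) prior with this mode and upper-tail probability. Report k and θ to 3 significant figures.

Gamma(k,θ) with k>1 has mode (k−1)θ, so θ = 2.92/(k−1).
Need P(X < 5.57) = 0.95 with θ tied to k this way. Start at k = 2, θ = 2.92: P(X<5.57) ≈ 0.568.
Too low — raise k to concentrate. Iterating converges to k ≈ 7.66.
Then θ = 2.92/(7.66−1) ≈ 0.438.

k ≈ 7.66, θ ≈ 0.438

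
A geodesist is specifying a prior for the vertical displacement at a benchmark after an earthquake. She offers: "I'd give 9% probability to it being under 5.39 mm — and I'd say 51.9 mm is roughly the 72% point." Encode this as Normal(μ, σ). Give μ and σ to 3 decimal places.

μ = 37.808, σ = 24.179

For Normal(μ,σ), the p-quantile is μ + z_p·σ. Here z_{0.09} = -1.341, z_{0.72} = 0.5828.
So 5.39 = μ − 1.341σ and 51.9 = μ + 0.5828σ.
Subtracting: σ = (51.9 − 5.39)/(0.5828 − (-1.341)) = 24.179.
Then μ = 5.39 − (-1.341)·24.179 = 37.808.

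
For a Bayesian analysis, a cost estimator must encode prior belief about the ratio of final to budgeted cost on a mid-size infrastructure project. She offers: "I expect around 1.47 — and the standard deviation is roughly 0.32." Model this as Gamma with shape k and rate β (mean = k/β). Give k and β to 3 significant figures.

k ≈ 21.1, β ≈ 14.4

For Gamma(k, rate β): mean = k/β, variance = k/β², so CV = 1/√k.
CV = SD/mean = 0.32/1.47 = 0.2177, hence k = 1/CV² = 21.1.
Then β = k/mean = 21.1/1.47 = 14.4.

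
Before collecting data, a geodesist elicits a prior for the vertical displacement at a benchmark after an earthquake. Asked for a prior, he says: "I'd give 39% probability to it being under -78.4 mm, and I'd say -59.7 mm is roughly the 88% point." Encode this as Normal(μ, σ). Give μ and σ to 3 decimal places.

The p-quantile of Normal(μ,σ) is μ + z_p·σ, with z_{0.39} = -0.2793 and z_{0.88} = 1.175.
Eliminate σ: μ = (z₂·x₁ − z₁·x₂)/(z₂ − z₁) = (1.175·-78.4 − (-0.2793)·-59.7)/1.454 = -74.808.
Then σ = (x₂ − x₁)/(z₂ − z₁) = (-59.7 − -78.4)/1.454 = 12.858.

μ = -74.808, σ = 12.858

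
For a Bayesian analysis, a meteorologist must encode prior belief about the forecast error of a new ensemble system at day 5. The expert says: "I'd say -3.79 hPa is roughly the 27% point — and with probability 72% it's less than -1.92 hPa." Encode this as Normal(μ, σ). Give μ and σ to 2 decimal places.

μ = -2.83, σ = 1.56

The p-quantile of Normal(μ,σ) is μ + z_p·σ, with z_{0.27} = -0.6128 and z_{0.72} = 0.5828.
Eliminate σ: μ = (z₂·x₁ − z₁·x₂)/(z₂ − z₁) = (0.5828·-3.79 − (-0.6128)·-1.92)/1.196 = -2.83.
Then σ = (x₂ − x₁)/(z₂ − z₁) = (-1.92 − -3.79)/1.196 = 1.56.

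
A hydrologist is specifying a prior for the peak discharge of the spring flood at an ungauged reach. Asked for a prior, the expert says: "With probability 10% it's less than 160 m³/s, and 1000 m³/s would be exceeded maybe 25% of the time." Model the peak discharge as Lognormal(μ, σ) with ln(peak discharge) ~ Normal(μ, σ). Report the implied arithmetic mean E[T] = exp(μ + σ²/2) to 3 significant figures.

If T ~ Lognormal(μ,σ) then ln T ~ Normal(μ,σ), so the p-quantile of ln T is μ + z_p·σ.
ln(160) = 5.075 and ln(1000) = 6.908; z_{0.1} = -1.282, z_{0.75} = 0.6745.
σ = (6.908 − 5.075)/(0.6745 − (-1.282)) = 0.937.
μ = 5.075 − (-1.282)·0.937 = 6.276.
E[T] = exp(μ + σ²/2) = exp(6.276 + 0.4389) = 824 m³/s.

E[T] ≈ 824 m³/s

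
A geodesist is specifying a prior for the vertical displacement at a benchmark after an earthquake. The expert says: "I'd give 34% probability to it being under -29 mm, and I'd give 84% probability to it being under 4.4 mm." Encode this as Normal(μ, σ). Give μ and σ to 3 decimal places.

μ = -19.208, σ = 23.740

The p-quantile of Normal(μ,σ) is μ + z_p·σ, with z_{0.34} = -0.4125 and z_{0.84} = 0.9945.
Eliminate σ: μ = (z₂·x₁ − z₁·x₂)/(z₂ − z₁) = (0.9945·-29 − (-0.4125)·4.4)/1.407 = -19.208.
Then σ = (x₂ − x₁)/(z₂ − z₁) = (4.4 − -29)/1.407 = 23.740.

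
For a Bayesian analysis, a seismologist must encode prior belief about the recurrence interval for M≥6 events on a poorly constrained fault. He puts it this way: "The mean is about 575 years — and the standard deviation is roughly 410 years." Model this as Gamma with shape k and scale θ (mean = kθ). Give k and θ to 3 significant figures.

For Gamma(k, scale θ): mean = kθ, variance = kθ², so CV = 1/√k.
CV = SD/mean = 410/575 = 0.713, hence k = 1/CV² = 1.97.
Then θ = mean/k = 575/1.97 = 292.

k ≈ 1.97, θ ≈ 292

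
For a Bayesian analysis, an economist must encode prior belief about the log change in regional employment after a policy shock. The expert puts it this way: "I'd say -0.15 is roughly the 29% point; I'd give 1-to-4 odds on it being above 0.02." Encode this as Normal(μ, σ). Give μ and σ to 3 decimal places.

For Normal(μ,σ), the p-quantile is μ + z_p·σ. Here z_{0.29} = -0.5534, z_{0.8} = 0.8416.
So -0.15 = μ − 0.5534σ and 0.02 = μ + 0.8416σ.
Subtracting: σ = (0.02 − -0.15)/(0.8416 − (-0.5534)) = 0.122.
Then μ = -0.15 − (-0.5534)·0.122 = -0.083.

μ = -0.083, σ = 0.122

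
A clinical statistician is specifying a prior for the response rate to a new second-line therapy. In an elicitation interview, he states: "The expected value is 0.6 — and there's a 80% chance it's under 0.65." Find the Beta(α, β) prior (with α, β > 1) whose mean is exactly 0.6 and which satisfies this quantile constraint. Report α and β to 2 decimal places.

α ≈ 41.31, β ≈ 27.54

With mean 0.6 fixed, write α = 0.6s, β = 0.4s where s = α+β.
Need P(θ < 0.65) = 0.8 under Beta(0.6s, 0.4s). Normal approximation: (q−m)/√(m(1−m)/s) ≈ z_{0.8} = 0.842, so s ≈ 0.6·0.4·(0.842)²/(0.65−0.6)² = 68.0.
At s = 68.0: P(θ<0.65) ≈ 0.798. Adjusting to match 0.8 gives s ≈ 68.84.
So α = 0.6·68.84 ≈ 41.31, β = 0.4·68.84 ≈ 27.54.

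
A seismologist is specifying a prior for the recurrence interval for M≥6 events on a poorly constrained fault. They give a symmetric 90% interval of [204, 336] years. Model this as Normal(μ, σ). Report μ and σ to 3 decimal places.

A symmetric 90% interval runs μ ± z·σ with z = 1.645.
Half-width = 66, so σ = 66/1.645 = 40.125.
μ is the interval midpoint, 270.000.

μ = 270.000, σ = 40.125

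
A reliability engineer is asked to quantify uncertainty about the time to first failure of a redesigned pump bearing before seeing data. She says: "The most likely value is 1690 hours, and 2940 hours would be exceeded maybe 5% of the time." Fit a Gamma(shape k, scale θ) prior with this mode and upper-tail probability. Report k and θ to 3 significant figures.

Gamma(k,θ) with k>1 has mode (k−1)θ, so θ = 1690/(k−1).
Need P(X < 2940) = 0.95 with θ tied to k this way. Start at k = 2, θ = 1690: P(X<2940) ≈ 0.519.
Too low — raise k to concentrate. Iterating converges to k ≈ 10.1.
Then θ = 1690/(10.1−1) ≈ 186.

k ≈ 10.1, θ ≈ 186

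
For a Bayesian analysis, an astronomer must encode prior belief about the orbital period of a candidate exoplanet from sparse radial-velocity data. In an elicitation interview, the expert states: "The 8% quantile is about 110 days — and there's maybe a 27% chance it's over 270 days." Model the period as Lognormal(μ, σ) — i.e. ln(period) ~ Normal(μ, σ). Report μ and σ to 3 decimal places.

μ ≈ 5.326, σ ≈ 0.445

If T ~ Lognormal(μ,σ) then ln T ~ Normal(μ,σ), so the p-quantile of ln T is μ + z_p·σ.
ln(110) = 4.7 and ln(270) = 5.598; z_{0.08} = -1.405, z_{0.73} = 0.6128.
σ = (5.598 − 4.7)/(0.6128 − (-1.405)) = 0.445.
μ = 4.7 − (-1.405)·0.445 = 5.326.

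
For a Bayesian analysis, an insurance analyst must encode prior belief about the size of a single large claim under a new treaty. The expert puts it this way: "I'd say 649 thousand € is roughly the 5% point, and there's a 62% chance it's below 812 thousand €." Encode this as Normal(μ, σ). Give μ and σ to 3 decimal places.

The p-quantile of Normal(μ,σ) is μ + z_p·σ, with z_{0.05} = -1.645 and z_{0.62} = 0.3055.
Eliminate σ: μ = (z₂·x₁ − z₁·x₂)/(z₂ − z₁) = (0.3055·649 − (-1.645)·812)/1.95 = 786.469.
Then σ = (x₂ − x₁)/(z₂ − z₁) = (812 − 649)/1.95 = 83.575.

μ = 786.469, σ = 83.575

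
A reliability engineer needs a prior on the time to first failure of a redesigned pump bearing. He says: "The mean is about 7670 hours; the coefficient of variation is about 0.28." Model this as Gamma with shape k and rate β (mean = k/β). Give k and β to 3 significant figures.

For Gamma(k, rate β): mean = k/β, variance = k/β², so CV = 1/√k.
CV = 0.28, hence k = 1/CV² = 12.8.
Then β = k/mean = 12.8/7670 = 0.00166.

k ≈ 12.8, β ≈ 0.00166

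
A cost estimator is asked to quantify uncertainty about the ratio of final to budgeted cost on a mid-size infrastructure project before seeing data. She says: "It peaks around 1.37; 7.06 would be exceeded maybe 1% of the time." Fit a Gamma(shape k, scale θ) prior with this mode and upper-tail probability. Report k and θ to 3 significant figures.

Gamma(k,θ) with k>1 has mode (k−1)θ, so θ = 1.37/(k−1).
Need P(X < 7.06) = 0.99 with θ tied to k this way. Start at k = 2, θ = 1.37: P(X<7.06) ≈ 0.964.
Too low — raise k to concentrate. Iterating converges to k ≈ 2.44.
Then θ = 1.37/(2.44−1) ≈ 0.948.

k ≈ 2.44, θ ≈ 0.948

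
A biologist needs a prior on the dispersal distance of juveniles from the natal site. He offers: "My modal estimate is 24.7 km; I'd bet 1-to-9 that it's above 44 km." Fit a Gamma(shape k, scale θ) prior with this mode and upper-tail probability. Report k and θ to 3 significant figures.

k ≈ 6.71, θ ≈ 4.33

Gamma(k,θ) with k>1 has mode (k−1)θ, so θ = 24.7/(k−1).
Need P(X < 44) = 0.9 with θ tied to k this way. Start at k = 2, θ = 24.7: P(X<44) ≈ 0.532.
Too low — raise k to concentrate. Iterating converges to k ≈ 6.71.
Then θ = 24.7/(6.71−1) ≈ 4.33.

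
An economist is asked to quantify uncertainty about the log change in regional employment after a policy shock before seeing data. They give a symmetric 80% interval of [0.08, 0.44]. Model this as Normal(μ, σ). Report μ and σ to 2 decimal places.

A symmetric 80% interval runs μ ± z·σ with z = 1.282.
Half-width = 0.18, so σ = 0.18/1.282 = 0.14.
μ is the interval midpoint, 0.26.

μ = 0.26, σ = 0.14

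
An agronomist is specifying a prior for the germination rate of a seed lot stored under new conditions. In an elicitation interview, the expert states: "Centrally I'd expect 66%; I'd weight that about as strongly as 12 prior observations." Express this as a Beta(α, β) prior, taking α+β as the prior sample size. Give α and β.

α = 7.92, β = 4.08

Under the effective-sample-size interpretation, Beta(α, β) has prior mean α/(α+β) and prior sample size α+β.
So α+β = 12 and α/(α+β) = 0.66, giving α = 0.66·12 = 7.92 and β = 12 − 7.92 = 4.08.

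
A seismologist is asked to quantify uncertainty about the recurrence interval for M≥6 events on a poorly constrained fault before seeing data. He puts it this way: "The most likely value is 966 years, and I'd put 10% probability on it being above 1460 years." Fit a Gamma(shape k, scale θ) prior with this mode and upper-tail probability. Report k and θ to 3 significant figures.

k ≈ 11.9, θ ≈ 88.5

Gamma(k,θ) with k>1 has mode (k−1)θ, so θ = 966/(k−1).
Need P(X < 1460) = 0.9 with θ tied to k this way. Start at k = 2, θ = 966: P(X<1460) ≈ 0.446.
Too low — raise k to concentrate. Iterating converges to k ≈ 11.9.
Then θ = 966/(11.9−1) ≈ 88.5.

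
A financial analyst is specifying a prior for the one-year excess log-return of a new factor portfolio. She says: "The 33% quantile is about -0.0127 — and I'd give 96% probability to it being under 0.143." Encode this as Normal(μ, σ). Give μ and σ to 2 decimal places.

μ = 0.02, σ = 0.07

The p-quantile of Normal(μ,σ) is μ + z_p·σ, with z_{0.33} = -0.4399 and z_{0.96} = 1.751.
Eliminate σ: μ = (z₂·x₁ − z₁·x₂)/(z₂ − z₁) = (1.751·-0.0127 − (-0.4399)·0.143)/2.191 = 0.02.
Then σ = (x₂ − x₁)/(z₂ − z₁) = (0.143 − -0.0127)/2.191 = 0.07.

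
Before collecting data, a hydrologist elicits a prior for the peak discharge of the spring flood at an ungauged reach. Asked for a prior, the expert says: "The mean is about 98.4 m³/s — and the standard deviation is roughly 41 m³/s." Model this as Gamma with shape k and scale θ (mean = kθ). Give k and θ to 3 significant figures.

k ≈ 5.76, θ ≈ 17.1

For Gamma(k, scale θ): mean = kθ, variance = kθ², so CV = 1/√k.
CV = SD/mean = 41/98.4 = 0.4167, hence k = 1/CV² = 5.76.
Then θ = mean/k = 98.4/5.76 = 17.1.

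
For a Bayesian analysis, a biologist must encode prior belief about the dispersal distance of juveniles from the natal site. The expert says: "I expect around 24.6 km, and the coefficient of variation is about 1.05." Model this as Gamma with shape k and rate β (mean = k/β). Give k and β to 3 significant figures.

k ≈ 0.907, β ≈ 0.0369

For Gamma(k, rate β): mean = k/β, variance = k/β², so CV = 1/√k.
CV = 1.05, hence k = 1/CV² = 0.907.
Then β = k/mean = 0.907/24.6 = 0.0369.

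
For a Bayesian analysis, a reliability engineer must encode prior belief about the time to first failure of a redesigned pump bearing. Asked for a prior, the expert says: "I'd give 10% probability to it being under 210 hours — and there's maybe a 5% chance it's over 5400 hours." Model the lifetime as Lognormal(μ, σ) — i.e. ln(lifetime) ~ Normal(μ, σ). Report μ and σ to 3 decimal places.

If T ~ Lognormal(μ,σ) then ln T ~ Normal(μ,σ), so the p-quantile of ln T is μ + z_p·σ.
ln(210) = 5.347 and ln(5400) = 8.594; z_{0.1} = -1.282, z_{0.95} = 1.645.
σ = (8.594 − 5.347)/(1.645 − (-1.282)) = 1.110.
μ = 5.347 − (-1.282)·1.110 = 6.769.

μ ≈ 6.769, σ ≈ 1.110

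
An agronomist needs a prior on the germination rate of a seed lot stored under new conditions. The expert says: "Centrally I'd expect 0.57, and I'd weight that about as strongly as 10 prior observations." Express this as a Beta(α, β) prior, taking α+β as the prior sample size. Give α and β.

Under the effective-sample-size interpretation, Beta(α, β) has prior mean α/(α+β) and prior sample size α+β.
So α+β = 10 and α/(α+β) = 0.57, giving α = 0.57·10 = 5.7 and β = 10 − 5.7 = 4.3.

α = 5.7, β = 4.3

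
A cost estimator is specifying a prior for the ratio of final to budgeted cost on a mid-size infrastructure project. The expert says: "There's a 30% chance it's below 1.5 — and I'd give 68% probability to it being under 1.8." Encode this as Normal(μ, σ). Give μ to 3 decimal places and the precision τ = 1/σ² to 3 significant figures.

For Normal(μ,σ), the p-quantile is μ + z_p·σ. Here z_{0.3} = -0.5244, z_{0.68} = 0.4677.
So 1.5 = μ − 0.5244σ and 1.8 = μ + 0.4677σ.
Subtracting: σ = (1.8 − 1.5)/(0.4677 − (-0.5244)) = 0.302.
Then μ = 1.5 − (-0.5244)·0.302 = 1.659.
Precision τ = 1/σ² = 1/0.3024² = 10.9.

μ = 1.659, τ = 10.9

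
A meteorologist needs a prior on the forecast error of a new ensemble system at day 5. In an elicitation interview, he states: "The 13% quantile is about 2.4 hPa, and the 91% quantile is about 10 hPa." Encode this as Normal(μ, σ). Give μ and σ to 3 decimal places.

μ = 5.870, σ = 3.080

For Normal(μ,σ), the p-quantile is μ + z_p·σ. Here z_{0.13} = -1.126, z_{0.91} = 1.341.
So 2.4 = μ − 1.126σ and 10 = μ + 1.341σ.
Subtracting: σ = (10 − 2.4)/(1.341 − (-1.126)) = 3.080.
Then μ = 2.4 − (-1.126)·3.080 = 5.870.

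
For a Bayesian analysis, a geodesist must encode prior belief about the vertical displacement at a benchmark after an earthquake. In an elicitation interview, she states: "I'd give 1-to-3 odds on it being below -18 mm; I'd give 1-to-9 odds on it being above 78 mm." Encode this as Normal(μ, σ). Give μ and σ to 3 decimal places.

The p-quantile of Normal(μ,σ) is μ + z_p·σ, with z_{0.25} = -0.6745 and z_{0.9} = 1.282.
Eliminate σ: μ = (z₂·x₁ − z₁·x₂)/(z₂ − z₁) = (1.282·-18 − (-0.6745)·78)/1.956 = 15.103.
Then σ = (x₂ − x₁)/(z₂ − z₁) = (78 − -18)/1.956 = 49.079.

μ = 15.103, σ = 49.079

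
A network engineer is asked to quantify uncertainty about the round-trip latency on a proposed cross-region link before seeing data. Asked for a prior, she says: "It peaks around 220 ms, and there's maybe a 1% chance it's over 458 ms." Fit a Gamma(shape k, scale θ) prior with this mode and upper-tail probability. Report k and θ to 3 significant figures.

k ≈ 10.1, θ ≈ 24.3

Gamma(k,θ) with k>1 has mode (k−1)θ, so θ = 220/(k−1).
Need P(X < 458) = 0.99 with θ tied to k this way. Start at k = 2, θ = 220: P(X<458) ≈ 0.616.
Too low — raise k to concentrate. Iterating converges to k ≈ 10.1.
Then θ = 220/(10.1−1) ≈ 24.3.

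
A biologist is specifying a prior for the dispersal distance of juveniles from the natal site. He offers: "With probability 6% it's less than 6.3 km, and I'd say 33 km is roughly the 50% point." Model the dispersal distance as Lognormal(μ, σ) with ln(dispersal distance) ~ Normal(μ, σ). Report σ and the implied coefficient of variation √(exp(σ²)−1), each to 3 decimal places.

If T ~ Lognormal(μ,σ) then ln T ~ Normal(μ,σ), so the p-quantile of ln T is μ + z_p·σ.
ln(6.3) = 1.841 and ln(33) = 3.497; z_{0.06} = -1.555, z_{0.5} = 0.
σ = (3.497 − 1.841)/(0 − (-1.555)) = 1.065.
μ = 1.841 − (-1.555)·1.065 = 3.497.
CV = √(exp(σ²)−1) = √(exp(1.1344)−1) = 1.452.

σ ≈ 1.065, CV ≈ 1.452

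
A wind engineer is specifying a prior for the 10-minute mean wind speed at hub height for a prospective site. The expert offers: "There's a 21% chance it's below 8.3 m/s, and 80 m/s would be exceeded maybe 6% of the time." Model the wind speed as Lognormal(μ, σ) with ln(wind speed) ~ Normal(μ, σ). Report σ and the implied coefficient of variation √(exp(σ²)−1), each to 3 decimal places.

σ ≈ 0.960, CV ≈ 1.229

If T ~ Lognormal(μ,σ) then ln T ~ Normal(μ,σ), so the p-quantile of ln T is μ + z_p·σ.
ln(8.3) = 2.116 and ln(80) = 4.382; z_{0.21} = -0.8064, z_{0.94} = 1.555.
σ = (4.382 − 2.116)/(1.555 − (-0.8064)) = 0.960.
μ = 2.116 − (-0.8064)·0.960 = 2.890.
CV = √(exp(σ²)−1) = √(exp(0.9208)−1) = 1.229.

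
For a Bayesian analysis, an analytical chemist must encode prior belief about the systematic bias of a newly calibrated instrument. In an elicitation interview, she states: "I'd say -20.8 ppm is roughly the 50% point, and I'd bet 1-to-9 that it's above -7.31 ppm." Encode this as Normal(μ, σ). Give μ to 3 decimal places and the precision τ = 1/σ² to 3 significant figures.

μ = -20.800, τ = 0.00903

For Normal(μ,σ), the p-quantile is μ + z_p·σ. Here z_{0.5} = 0, z_{0.9} = 1.282.
So -20.8 = μ + 0σ and -7.31 = μ + 1.282σ.
Subtracting: σ = (-7.31 − -20.8)/(1.282 − (0)) = 10.526.
Then μ = -20.8 − (0)·10.526 = -20.800.
Precision τ = 1/σ² = 1/10.53² = 0.00903.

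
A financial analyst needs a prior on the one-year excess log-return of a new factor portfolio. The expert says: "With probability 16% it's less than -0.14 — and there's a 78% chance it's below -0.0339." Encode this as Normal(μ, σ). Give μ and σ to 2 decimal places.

μ = -0.08, σ = 0.06

The p-quantile of Normal(μ,σ) is μ + z_p·σ, with z_{0.16} = -0.9945 and z_{0.78} = 0.7722.
Eliminate σ: μ = (z₂·x₁ − z₁·x₂)/(z₂ − z₁) = (0.7722·-0.14 − (-0.9945)·-0.0339)/1.767 = -0.08.
Then σ = (x₂ − x₁)/(z₂ − z₁) = (-0.0339 − -0.14)/1.767 = 0.06.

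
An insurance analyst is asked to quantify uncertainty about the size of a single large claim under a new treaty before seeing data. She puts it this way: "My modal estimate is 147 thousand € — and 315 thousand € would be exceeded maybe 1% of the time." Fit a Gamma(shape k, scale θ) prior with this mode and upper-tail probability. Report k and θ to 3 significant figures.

Gamma(k,θ) with k>1 has mode (k−1)θ, so θ = 147/(k−1).
Need P(X < 315) = 0.99 with θ tied to k this way. Start at k = 2, θ = 147: P(X<315) ≈ 0.631.
Too low — raise k to concentrate. Iterating converges to k ≈ 9.34.
Then θ = 147/(9.34−1) ≈ 17.6.

k ≈ 9.34, θ ≈ 17.6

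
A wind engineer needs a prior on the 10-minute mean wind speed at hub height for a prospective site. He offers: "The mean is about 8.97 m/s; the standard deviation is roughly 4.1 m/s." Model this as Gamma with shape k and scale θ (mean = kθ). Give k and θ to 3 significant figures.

For Gamma(k, scale θ): mean = kθ, variance = kθ², so CV = 1/√k.
CV = SD/mean = 4.1/8.97 = 0.4571, hence k = 1/CV² = 4.79.
Then θ = mean/k = 8.97/4.79 = 1.87.

k ≈ 4.79, θ ≈ 1.87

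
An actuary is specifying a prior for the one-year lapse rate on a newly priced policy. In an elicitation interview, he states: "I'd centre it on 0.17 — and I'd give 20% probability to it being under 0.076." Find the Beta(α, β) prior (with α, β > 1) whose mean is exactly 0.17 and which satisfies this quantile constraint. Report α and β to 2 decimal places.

α ≈ 1.94, β ≈ 9.48

With mean 0.17 fixed, write α = 0.17s, β = 0.83s where s = α+β.
Need P(θ < 0.076) = 0.2 under Beta(0.17s, 0.83s). Normal approximation: (q−m)/√(m(1−m)/s) ≈ z_{0.2} = -0.842, so s ≈ 0.17·0.83·(-0.842)²/(0.076−0.17)² = 11.3.
At s = 11.3: P(θ<0.076) ≈ 0.202. Adjusting to match 0.2 gives s ≈ 11.42.
So α = 0.17·11.42 ≈ 1.94, β = 0.83·11.42 ≈ 9.48.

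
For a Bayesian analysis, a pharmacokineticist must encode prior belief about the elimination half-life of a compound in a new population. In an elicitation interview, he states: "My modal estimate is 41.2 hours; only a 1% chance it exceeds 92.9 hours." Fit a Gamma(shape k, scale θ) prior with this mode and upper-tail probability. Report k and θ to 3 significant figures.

Gamma(k,θ) with k>1 has mode (k−1)θ, so θ = 41.2/(k−1).
Need P(X < 92.9) = 0.99 with θ tied to k this way. Start at k = 2, θ = 41.2: P(X<92.9) ≈ 0.659.
Too low — raise k to concentrate. Iterating converges to k ≈ 8.26.
Then θ = 41.2/(8.26−1) ≈ 5.68.

k ≈ 8.26, θ ≈ 5.68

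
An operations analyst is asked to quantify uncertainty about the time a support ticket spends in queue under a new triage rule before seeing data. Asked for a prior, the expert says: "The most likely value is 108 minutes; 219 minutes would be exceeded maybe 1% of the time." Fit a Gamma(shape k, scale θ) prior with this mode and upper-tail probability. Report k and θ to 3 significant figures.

Gamma(k,θ) with k>1 has mode (k−1)θ, so θ = 108/(k−1).
Need P(X < 219) = 0.99 with θ tied to k this way. Start at k = 2, θ = 108: P(X<219) ≈ 0.601.
Too low — raise k to concentrate. Iterating converges to k ≈ 10.8.
Then θ = 108/(10.8−1) ≈ 11.

k ≈ 10.8, θ ≈ 11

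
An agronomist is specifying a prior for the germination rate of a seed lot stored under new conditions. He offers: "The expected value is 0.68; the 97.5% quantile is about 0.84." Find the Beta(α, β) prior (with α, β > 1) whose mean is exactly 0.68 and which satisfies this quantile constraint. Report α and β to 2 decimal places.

With mean 0.68 fixed, write α = 0.68s, β = 0.32s where s = α+β.
Need P(θ < 0.84) = 0.975 under Beta(0.68s, 0.32s). Normal approximation: (q−m)/√(m(1−m)/s) ≈ z_{0.975} = 1.96, so s ≈ 0.68·0.32·(1.96)²/(0.84−0.68)² = 32.7.
At s = 32.7: P(θ<0.84) ≈ 0.986. Adjusting to match 0.975 gives s ≈ 26.38.
So α = 0.68·26.38 ≈ 17.94, β = 0.32·26.38 ≈ 8.44.

α ≈ 17.94, β ≈ 8.44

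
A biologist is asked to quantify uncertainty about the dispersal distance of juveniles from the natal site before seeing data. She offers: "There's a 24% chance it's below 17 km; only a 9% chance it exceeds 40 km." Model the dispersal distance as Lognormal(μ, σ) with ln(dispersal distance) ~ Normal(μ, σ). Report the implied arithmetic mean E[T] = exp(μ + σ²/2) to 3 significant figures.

E[T] ≈ 24.9 km

If T ~ Lognormal(μ,σ) then ln T ~ Normal(μ,σ), so the p-quantile of ln T is μ + z_p·σ.
ln(17) = 2.833 and ln(40) = 3.689; z_{0.24} = -0.7063, z_{0.91} = 1.341.
σ = (3.689 − 2.833)/(1.341 − (-0.7063)) = 0.418.
μ = 2.833 − (-0.7063)·0.418 = 3.128.
E[T] = exp(μ + σ²/2) = exp(3.128 + 0.0874) = 24.9 km.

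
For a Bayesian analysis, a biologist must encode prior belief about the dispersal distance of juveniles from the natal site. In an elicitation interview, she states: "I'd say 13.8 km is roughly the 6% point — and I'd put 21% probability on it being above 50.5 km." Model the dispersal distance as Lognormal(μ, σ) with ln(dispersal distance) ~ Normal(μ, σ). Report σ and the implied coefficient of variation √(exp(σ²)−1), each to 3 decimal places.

σ ≈ 0.549, CV ≈ 0.594

If T ~ Lognormal(μ,σ) then ln T ~ Normal(μ,σ), so the p-quantile of ln T is μ + z_p·σ.
ln(13.8) = 2.625 and ln(50.5) = 3.922; z_{0.06} = -1.555, z_{0.79} = 0.8064.
σ = (3.922 − 2.625)/(0.8064 − (-1.555)) = 0.549.
μ = 2.625 − (-1.555)·0.549 = 3.479.
CV = √(exp(σ²)−1) = √(exp(0.3019)−1) = 0.594.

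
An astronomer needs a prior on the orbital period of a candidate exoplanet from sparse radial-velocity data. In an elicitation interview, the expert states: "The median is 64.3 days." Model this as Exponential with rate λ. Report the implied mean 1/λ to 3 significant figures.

Exponential median = ln 2 / λ, so λ = ln 2 / 64.3 = 0.0108.
Mean = 1/λ = 92.8 days.

mean ≈ 92.8 days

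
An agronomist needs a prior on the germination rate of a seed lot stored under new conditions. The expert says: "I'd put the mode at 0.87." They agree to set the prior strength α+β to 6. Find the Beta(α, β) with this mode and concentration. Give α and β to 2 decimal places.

For α,β > 1 the Beta mode is (α−1)/(α+β−2). With α+β = 6, the mode is (α−1)/4.
Set (α−1)/4 = 0.87 → α = 1 + 0.87·4 = 4.48.
β = 6 − α = 1.52.

α = 4.48, β = 1.52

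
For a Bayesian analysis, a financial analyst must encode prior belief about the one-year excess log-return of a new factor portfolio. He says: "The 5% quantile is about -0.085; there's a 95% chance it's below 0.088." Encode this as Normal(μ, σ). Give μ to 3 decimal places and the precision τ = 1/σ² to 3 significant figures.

μ = 0.002, τ = 362

For Normal(μ,σ), the p-quantile is μ + z_p·σ. Here z_{0.05} = -1.645, z_{0.95} = 1.645.
So -0.085 = μ − 1.645σ and 0.088 = μ + 1.645σ.
Subtracting: σ = (0.088 − -0.085)/(1.645 − (-1.645)) = 0.053.
Then μ = -0.085 − (-1.645)·0.053 = 0.002.
Precision τ = 1/σ² = 1/0.05259² = 362.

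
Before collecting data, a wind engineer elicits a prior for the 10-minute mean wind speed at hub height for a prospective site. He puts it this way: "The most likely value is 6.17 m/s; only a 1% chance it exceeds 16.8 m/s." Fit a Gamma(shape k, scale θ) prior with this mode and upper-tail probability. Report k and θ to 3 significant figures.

k ≈ 5.59, θ ≈ 1.34

Gamma(k,θ) with k>1 has mode (k−1)θ, so θ = 6.17/(k−1).
Need P(X < 16.8) = 0.99 with θ tied to k this way. Start at k = 2, θ = 6.17: P(X<16.8) ≈ 0.755.
Too low — raise k to concentrate. Iterating converges to k ≈ 5.59.
Then θ = 6.17/(5.59−1) ≈ 1.34.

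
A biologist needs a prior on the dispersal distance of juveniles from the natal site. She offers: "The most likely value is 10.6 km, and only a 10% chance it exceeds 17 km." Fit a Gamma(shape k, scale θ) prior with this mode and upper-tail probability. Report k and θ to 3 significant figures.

Gamma(k,θ) with k>1 has mode (k−1)θ, so θ = 10.6/(k−1).
Need P(X < 17) = 0.9 with θ tied to k this way. Start at k = 2, θ = 10.6: P(X<17) ≈ 0.476.
Too low — raise k to concentrate. Iterating converges to k ≈ 9.42.
Then θ = 10.6/(9.42−1) ≈ 1.26.

k ≈ 9.42, θ ≈ 1.26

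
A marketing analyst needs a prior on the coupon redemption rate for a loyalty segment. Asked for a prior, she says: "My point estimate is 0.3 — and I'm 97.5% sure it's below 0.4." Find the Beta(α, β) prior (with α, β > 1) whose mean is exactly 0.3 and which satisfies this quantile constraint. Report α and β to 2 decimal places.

With mean 0.3 fixed, write α = 0.3s, β = 0.7s where s = α+β.
Need P(θ < 0.4) = 0.975 under Beta(0.3s, 0.7s). Normal approximation: (q−m)/√(m(1−m)/s) ≈ z_{0.975} = 1.96, so s ≈ 0.3·0.7·(1.96)²/(0.4−0.3)² = 80.7.
At s = 80.7: P(θ<0.4) ≈ 0.971. Adjusting to match 0.975 gives s ≈ 86.64.
So α = 0.3·86.64 ≈ 25.99, β = 0.7·86.64 ≈ 60.65.

α ≈ 25.99, β ≈ 60.65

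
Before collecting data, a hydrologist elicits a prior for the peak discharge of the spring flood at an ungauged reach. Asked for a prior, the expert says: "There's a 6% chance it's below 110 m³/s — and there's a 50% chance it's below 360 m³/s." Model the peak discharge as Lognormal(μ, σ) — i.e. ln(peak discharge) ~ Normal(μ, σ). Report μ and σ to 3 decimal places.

If T ~ Lognormal(μ,σ) then ln T ~ Normal(μ,σ), so the p-quantile of ln T is μ + z_p·σ.
ln(110) = 4.7 and ln(360) = 5.886; z_{0.06} = -1.555, z_{0.5} = 0.
σ = (5.886 − 4.7)/(0 − (-1.555)) = 0.763.
μ = 4.7 − (-1.555)·0.763 = 5.886.

μ ≈ 5.886, σ ≈ 0.763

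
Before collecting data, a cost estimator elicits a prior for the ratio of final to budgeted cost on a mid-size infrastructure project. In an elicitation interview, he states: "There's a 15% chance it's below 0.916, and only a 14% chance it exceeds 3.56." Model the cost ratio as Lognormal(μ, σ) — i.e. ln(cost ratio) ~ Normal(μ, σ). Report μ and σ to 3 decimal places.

μ ≈ 0.577, σ ≈ 0.641

If T ~ Lognormal(μ,σ) then ln T ~ Normal(μ,σ), so the p-quantile of ln T is μ + z_p·σ.
ln(0.916) = -0.08774 and ln(3.56) = 1.27; z_{0.15} = -1.036, z_{0.86} = 1.08.
σ = (1.27 − -0.08774)/(1.08 − (-1.036)) = 0.641.
μ = -0.08774 − (-1.036)·0.641 = 0.577.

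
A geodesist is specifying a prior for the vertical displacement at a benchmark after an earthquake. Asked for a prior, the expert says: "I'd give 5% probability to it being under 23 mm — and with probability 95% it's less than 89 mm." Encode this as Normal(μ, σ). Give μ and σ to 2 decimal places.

For Normal(μ,σ), the p-quantile is μ + z_p·σ. Here z_{0.05} = -1.645, z_{0.95} = 1.645.
So 23 = μ − 1.645σ and 89 = μ + 1.645σ.
Subtracting: σ = (89 − 23)/(1.645 − (-1.645)) = 20.06.
Then μ = 23 − (-1.645)·20.06 = 56.00.

μ = 56.00, σ = 20.06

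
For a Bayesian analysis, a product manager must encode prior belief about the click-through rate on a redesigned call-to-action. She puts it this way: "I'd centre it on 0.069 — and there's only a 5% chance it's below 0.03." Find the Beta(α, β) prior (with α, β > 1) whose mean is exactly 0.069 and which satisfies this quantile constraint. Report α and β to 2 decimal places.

α ≈ 5.69, β ≈ 76.71

With mean 0.069 fixed, write α = 0.069s, β = 0.931s where s = α+β.
Need P(θ < 0.03) = 0.05 under Beta(0.069s, 0.931s). Normal approximation: (q−m)/√(m(1−m)/s) ≈ z_{0.05} = -1.64, so s ≈ 0.069·0.931·(-1.64)²/(0.03−0.069)² = 114.3.
At s = 114.3: P(θ<0.03) ≈ 0.024. Adjusting to match 0.05 gives s ≈ 82.40.
So α = 0.069·82.40 ≈ 5.69, β = 0.931·82.40 ≈ 76.71.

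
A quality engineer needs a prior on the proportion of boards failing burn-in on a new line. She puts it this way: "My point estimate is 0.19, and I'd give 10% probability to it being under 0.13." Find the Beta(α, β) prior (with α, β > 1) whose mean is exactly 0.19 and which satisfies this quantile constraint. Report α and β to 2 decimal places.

α ≈ 12.25, β ≈ 52.20

With mean 0.19 fixed, write α = 0.19s, β = 0.81s where s = α+β.
Need P(θ < 0.13) = 0.1 under Beta(0.19s, 0.81s). Normal approximation: (q−m)/√(m(1−m)/s) ≈ z_{0.1} = -1.28, so s ≈ 0.19·0.81·(-1.28)²/(0.13−0.19)² = 70.2.
At s = 70.2: P(θ<0.13) ≈ 0.090. Adjusting to match 0.1 gives s ≈ 64.45.
So α = 0.19·64.45 ≈ 12.25, β = 0.81·64.45 ≈ 52.20.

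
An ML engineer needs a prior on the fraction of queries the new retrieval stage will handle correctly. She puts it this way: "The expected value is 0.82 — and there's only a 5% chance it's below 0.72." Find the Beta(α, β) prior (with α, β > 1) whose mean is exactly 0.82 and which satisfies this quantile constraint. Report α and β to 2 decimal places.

α ≈ 37.45, β ≈ 8.22

With mean 0.82 fixed, write α = 0.82s, β = 0.18s where s = α+β.
Need P(θ < 0.72) = 0.05 under Beta(0.82s, 0.18s). Normal approximation: (q−m)/√(m(1−m)/s) ≈ z_{0.05} = -1.64, so s ≈ 0.82·0.18·(-1.64)²/(0.72−0.82)² = 39.9.
At s = 39.9: P(θ<0.72) ≈ 0.061. Adjusting to match 0.05 gives s ≈ 45.67.
So α = 0.82·45.67 ≈ 37.45, β = 0.18·45.67 ≈ 8.22.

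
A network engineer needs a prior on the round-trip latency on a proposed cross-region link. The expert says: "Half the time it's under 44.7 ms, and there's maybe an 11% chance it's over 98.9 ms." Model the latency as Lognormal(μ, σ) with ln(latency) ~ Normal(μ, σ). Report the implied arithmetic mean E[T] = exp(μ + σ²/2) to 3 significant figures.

If T ~ Lognormal(μ,σ) then ln T ~ Normal(μ,σ), so the p-quantile of ln T is μ + z_p·σ.
ln(44.7) = 3.8 and ln(98.9) = 4.594; z_{0.5} = 0, z_{0.89} = 1.227.
σ = (4.594 − 3.8)/(1.227 − (0)) = 0.647.
μ = 3.8 − (0)·0.647 = 3.800.
E[T] = exp(μ + σ²/2) = exp(3.800 + 0.2096) = 55.1 ms.

E[T] ≈ 55.1 ms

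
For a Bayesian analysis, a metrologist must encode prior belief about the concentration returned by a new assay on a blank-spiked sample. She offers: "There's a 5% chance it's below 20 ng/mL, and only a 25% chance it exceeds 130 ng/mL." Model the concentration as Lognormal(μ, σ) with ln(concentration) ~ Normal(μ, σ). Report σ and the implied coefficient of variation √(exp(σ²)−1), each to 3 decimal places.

If T ~ Lognormal(μ,σ) then ln T ~ Normal(μ,σ), so the p-quantile of ln T is μ + z_p·σ.
ln(20) = 2.996 and ln(130) = 4.868; z_{0.05} = -1.645, z_{0.75} = 0.6745.
σ = (4.868 − 2.996)/(0.6745 − (-1.645)) = 0.807.
μ = 2.996 − (-1.645)·0.807 = 4.323.
CV = √(exp(σ²)−1) = √(exp(0.6513)−1) = 0.958.

σ ≈ 0.807, CV ≈ 0.958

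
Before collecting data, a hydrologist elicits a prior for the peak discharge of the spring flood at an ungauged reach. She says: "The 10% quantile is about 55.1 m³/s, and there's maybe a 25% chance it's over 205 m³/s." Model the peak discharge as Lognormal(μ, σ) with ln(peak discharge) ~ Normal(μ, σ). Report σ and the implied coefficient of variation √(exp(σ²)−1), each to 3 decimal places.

σ ≈ 0.672, CV ≈ 0.755

If T ~ Lognormal(μ,σ) then ln T ~ Normal(μ,σ), so the p-quantile of ln T is μ + z_p·σ.
ln(55.1) = 4.009 and ln(205) = 5.323; z_{0.1} = -1.282, z_{0.75} = 0.6745.
σ = (5.323 − 4.009)/(0.6745 − (-1.282)) = 0.672.
μ = 4.009 − (-1.282)·0.672 = 4.870.
CV = √(exp(σ²)−1) = √(exp(0.4512)−1) = 0.755.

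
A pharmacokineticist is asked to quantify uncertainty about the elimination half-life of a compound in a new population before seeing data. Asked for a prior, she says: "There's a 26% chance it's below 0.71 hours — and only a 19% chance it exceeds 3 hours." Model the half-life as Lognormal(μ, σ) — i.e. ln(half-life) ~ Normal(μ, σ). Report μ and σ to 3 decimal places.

μ ≈ 0.267, σ ≈ 0.947

If T ~ Lognormal(μ,σ) then ln T ~ Normal(μ,σ), so the p-quantile of ln T is μ + z_p·σ.
ln(0.71) = -0.3425 and ln(3) = 1.099; z_{0.26} = -0.6433, z_{0.81} = 0.8779.
σ = (1.099 − -0.3425)/(0.8779 − (-0.6433)) = 0.947.
μ = -0.3425 − (-0.6433)·0.947 = 0.267.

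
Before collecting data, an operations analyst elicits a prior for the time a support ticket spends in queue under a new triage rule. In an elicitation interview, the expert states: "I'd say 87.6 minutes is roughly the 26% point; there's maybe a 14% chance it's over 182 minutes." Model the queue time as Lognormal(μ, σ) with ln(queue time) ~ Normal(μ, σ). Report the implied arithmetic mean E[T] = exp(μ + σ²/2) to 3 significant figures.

E[T] ≈ 126 minutes

If T ~ Lognormal(μ,σ) then ln T ~ Normal(μ,σ), so the p-quantile of ln T is μ + z_p·σ.
ln(87.6) = 4.473 and ln(182) = 5.204; z_{0.26} = -0.6433, z_{0.86} = 1.08.
σ = (5.204 − 4.473)/(1.08 − (-0.6433)) = 0.424.
μ = 4.473 − (-0.6433)·0.424 = 4.746.
E[T] = exp(μ + σ²/2) = exp(4.746 + 0.0900) = 126 minutes.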